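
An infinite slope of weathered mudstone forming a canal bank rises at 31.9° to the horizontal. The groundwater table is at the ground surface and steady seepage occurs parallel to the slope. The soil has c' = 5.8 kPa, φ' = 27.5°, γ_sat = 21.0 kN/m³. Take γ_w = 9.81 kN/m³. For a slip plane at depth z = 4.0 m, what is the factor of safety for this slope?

FS = 0.60

With seepage parallel to the slope and the water table at the surface, the effective normal stress on the slip plane uses the buoyant unit weight γ' = γ_sat − γ_w while the driving shear stress uses γ_sat:
FS = [c' + γ' z cos²β tanφ'] / [γ_sat z sinβ cosβ]
γ' = 21.0 − 9.81 = 11.19 kN/m³
Numerator = 5.8 + 11.19·4.0·cos²31.9°·tan27.5° = 5.8 + 11.19·4.0·0.7208·0.5206 = 22.594 kPa
Denominator = 21.0·4.0·sin31.9°·cos31.9° = 21.0·4.0·0.5284·0.8490 = 37.685 kPa
FS = 22.594 / 37.685 = 0.600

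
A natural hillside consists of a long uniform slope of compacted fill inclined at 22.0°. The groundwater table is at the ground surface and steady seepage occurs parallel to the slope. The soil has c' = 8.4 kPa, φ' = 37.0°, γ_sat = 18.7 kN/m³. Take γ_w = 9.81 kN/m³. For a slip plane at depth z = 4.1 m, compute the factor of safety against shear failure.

FS = 1.20

With seepage parallel to the slope and the water table at the surface, the effective normal stress on the slip plane uses the buoyant unit weight γ' = γ_sat − γ_w while the driving shear stress uses γ_sat:
FS = [c' + γ' z cos²β tanφ'] / [γ_sat z sinβ cosβ]
γ' = 18.7 − 9.81 = 8.89 kN/m³
Numerator = 8.4 + 8.89·4.1·cos²22.0°·tan37.0° = 8.4 + 8.89·4.1·0.8597·0.7536 = 32.012 kPa
Denominator = 18.7·4.1·sin22.0°·cos22.0° = 18.7·4.1·0.3746·0.9272 = 26.630 kPa
FS = 32.012 / 26.630 = 1.202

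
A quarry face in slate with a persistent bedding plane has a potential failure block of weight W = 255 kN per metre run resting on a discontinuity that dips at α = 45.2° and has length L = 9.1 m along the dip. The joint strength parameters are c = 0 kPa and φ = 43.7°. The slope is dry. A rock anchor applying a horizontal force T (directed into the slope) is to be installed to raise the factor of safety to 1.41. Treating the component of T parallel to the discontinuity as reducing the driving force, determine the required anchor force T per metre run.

T = 50 kN/m

Resolving forces along and normal to the sliding plane, with the horizontal anchor force T adding T·sinα to the effective normal force and T·cosα acting up the plane against the driving force:
FS = [cL + (W cosα + T sinα) tanφ] / [W sinα − T cosα]
Without the anchor: N' = 179.7 kN/m, driving T_d = 180.9 kN/m, resisting R = 0·9.1 + 179.7·tan43.7° = 171.7 kN/m, FS = 0.95.
Setting FS = 1.41 and solving for T:
1.41·(180.9 − T cos45.2°) = 171.7 + T sin45.2°·tan43.7°
T·(sin45.2°·tan43.7° + 1.41·cos45.2°) = 1.41·180.9 − 171.7
T·(0.7096·0.9556 + 1.41·0.7046) = 255.1 − 171.7 = 83.4
T·1.6716 = 83.4
T = 49.9 kN/m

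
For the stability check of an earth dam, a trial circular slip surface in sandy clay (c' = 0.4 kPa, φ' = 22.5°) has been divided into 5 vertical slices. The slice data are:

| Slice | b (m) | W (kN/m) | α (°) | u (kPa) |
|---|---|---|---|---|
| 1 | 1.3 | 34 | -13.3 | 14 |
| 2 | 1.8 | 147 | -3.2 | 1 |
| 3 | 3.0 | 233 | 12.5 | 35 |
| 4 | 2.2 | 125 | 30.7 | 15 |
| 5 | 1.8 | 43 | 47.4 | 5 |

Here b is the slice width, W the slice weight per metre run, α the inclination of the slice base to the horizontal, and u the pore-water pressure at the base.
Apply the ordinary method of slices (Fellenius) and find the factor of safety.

Ordinary method of slices: FS = Σ[c'·Δl_i + (W_i cosα_i − u_i·Δl_i)·tanφ'] / Σ W_i sinα_i, with Δl_i = b_i / cosα_i.
Slice 1: Δl = 1.3/cos(-13.3°) = 1.336 m; N'_1 = 34·cos(-13.3°) − 14·1.336 = 14.4; c'Δl = 0.53; W sinα = -7.8
Slice 2: Δl = 1.8/cos(-3.2°) = 1.803 m; N'_2 = 147·cos(-3.2°) − 1·1.803 = 145.0; c'Δl = 0.72; W sinα = -8.2
Slice 3: Δl = 3.0/cos12.5° = 3.073 m; N'_3 = 233·cos12.5° − 35·3.073 = 119.9; c'Δl = 1.23; W sinα = 50.4
Slice 4: Δl = 2.2/cos30.7° = 2.559 m; N'_4 = 125·cos30.7° − 15·2.559 = 69.1; c'Δl = 1.02; W sinα = 63.8
Slice 5: Δl = 1.8/cos47.4° = 2.659 m; N'_5 = 43·cos47.4° − 5·2.659 = 15.8; c'Δl = 1.06; W sinα = 31.7
Σc'Δl = 4.6 kN/m; ΣN' = 364.2 kN/m; ΣW sinα = 129.9 kN/m
Resisting = 4.6 + 364.2·tan22.5° = 4.6 + 150.9 = 155.4 kN/m
FS = 155.4 / 129.9 = 1.197

FS = 1.20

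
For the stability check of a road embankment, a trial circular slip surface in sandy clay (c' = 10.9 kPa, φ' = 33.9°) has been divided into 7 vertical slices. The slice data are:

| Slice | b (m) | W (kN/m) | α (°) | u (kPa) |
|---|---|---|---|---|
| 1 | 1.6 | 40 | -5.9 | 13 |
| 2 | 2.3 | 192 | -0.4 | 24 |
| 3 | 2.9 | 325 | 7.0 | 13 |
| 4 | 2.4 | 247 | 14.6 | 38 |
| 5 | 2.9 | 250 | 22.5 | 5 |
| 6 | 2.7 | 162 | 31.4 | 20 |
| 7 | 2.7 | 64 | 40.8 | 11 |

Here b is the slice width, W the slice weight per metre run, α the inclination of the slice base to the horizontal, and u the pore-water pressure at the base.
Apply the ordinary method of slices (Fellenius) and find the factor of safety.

Ordinary method of slices: FS = Σ[c'·Δl_i + (W_i cosα_i − u_i·Δl_i)·tanφ'] / Σ W_i sinα_i, with Δl_i = b_i / cosα_i.
Slice 1: Δl = 1.6/cos(-5.9°) = 1.609 m; N'_1 = 40·cos(-5.9°) − 13·1.609 = 18.9; c'Δl = 17.53; W sinα = -4.1
Slice 2: Δl = 2.3/cos(-0.4°) = 2.300 m; N'_2 = 192·cos(-0.4°) − 24·2.300 = 136.8; c'Δl = 25.07; W sinα = -1.3
Slice 3: Δl = 2.9/cos7.0° = 2.922 m; N'_3 = 325·cos7.0° − 13·2.922 = 284.6; c'Δl = 31.85; W sinα = 39.6
Slice 4: Δl = 2.4/cos14.6° = 2.480 m; N'_4 = 247·cos14.6° − 38·2.480 = 144.8; c'Δl = 27.03; W sinα = 62.3
Slice 5: Δl = 2.9/cos22.5° = 3.139 m; N'_5 = 250·cos22.5° − 5·3.139 = 215.3; c'Δl = 34.21; W sinα = 95.7
Slice 6: Δl = 2.7/cos31.4° = 3.163 m; N'_6 = 162·cos31.4° − 20·3.163 = 75.0; c'Δl = 34.48; W sinα = 84.4
Slice 7: Δl = 2.7/cos40.8° = 3.567 m; N'_7 = 64·cos40.8° − 11·3.567 = 9.2; c'Δl = 38.88; W sinα = 41.8
Σc'Δl = 209.1 kN/m; ΣN' = 884.5 kN/m; ΣW sinα = 318.3 kN/m
Resisting = 209.1 + 884.5·tan33.9° = 209.1 + 594.4 = 803.4 kN/m
FS = 803.4 / 318.3 = 2.524

FS = 2.52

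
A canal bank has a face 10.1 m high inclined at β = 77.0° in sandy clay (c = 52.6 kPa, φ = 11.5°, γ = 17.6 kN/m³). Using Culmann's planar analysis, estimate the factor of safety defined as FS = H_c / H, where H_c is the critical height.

H_c = (4c/γ) · sinβ cosφ / [1 − cos(β − φ)]
    = (4·52.6/17.6) · sin77.0°·cos11.5° / [1 − cos65.5°]
    = 11.955 · 0.9548 / 0.5853 = 19.50 m
FS = H_c / H = 19.50 / 10.1 = 1.931

FS = 1.93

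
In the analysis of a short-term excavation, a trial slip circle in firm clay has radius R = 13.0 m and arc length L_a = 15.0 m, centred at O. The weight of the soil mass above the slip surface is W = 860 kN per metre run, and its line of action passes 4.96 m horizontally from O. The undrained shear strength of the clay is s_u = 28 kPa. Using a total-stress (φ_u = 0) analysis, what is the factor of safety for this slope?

Taking moments about the centre O, the resisting moment is provided by the undrained shear strength acting along the arc:
M_R = s_u·L_a·R = 28·15.00·13.0 = 5460.0 kN·m/m
M_D = W·d = 860·4.96 = 4265.6 kN·m/m
FS = M_R / M_D = 5460.0 / 4265.6 = 1.280

FS = 1.28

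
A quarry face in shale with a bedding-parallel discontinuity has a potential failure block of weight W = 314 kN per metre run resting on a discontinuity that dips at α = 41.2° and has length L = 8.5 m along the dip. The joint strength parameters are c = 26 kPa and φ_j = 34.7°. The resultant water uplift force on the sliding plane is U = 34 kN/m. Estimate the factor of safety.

FS = 1.75

Resolving the block weight along and normal to the plane and applying the Mohr–Coulomb strength on the joint:
N' = W cosα − U = 314·cos41.2° − 34 = 202.3 kN/m
Driving force T = W sinα = 314·sin41.2° = 206.8 kN/m
Resisting force R = c·L + N'·tanφ_j = 26·8.5 + 202.3·tan34.7° = 221.0 + 140.1 = 361.1 kN/m
FS = R / T = 361.1 / 206.8 = 1.746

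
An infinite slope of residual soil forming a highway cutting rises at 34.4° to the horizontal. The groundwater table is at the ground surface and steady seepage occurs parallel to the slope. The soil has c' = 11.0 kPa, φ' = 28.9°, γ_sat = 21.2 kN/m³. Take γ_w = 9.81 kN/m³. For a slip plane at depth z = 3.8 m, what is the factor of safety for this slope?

FS = 0.73

With seepage parallel to the slope and the water table at the surface, the effective normal stress on the slip plane uses the buoyant unit weight γ' = γ_sat − γ_w while the driving shear stress uses γ_sat:
FS = [c' + γ' z cos²β tanφ'] / [γ_sat z sinβ cosβ]
γ' = 21.2 − 9.81 = 11.39 kN/m³
Numerator = 11.0 + 11.39·3.8·cos²34.4°·tan28.9° = 11.0 + 11.39·3.8·0.6808·0.5520 = 27.267 kPa
Denominator = 21.2·3.8·sin34.4°·cos34.4° = 21.2·3.8·0.5650·0.8251 = 37.554 kPa
FS = 27.267 / 37.554 = 0.726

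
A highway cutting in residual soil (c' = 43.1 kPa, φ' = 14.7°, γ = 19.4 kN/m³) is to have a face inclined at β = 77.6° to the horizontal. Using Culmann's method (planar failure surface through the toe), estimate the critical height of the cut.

H_c = 15.42 m

Culmann's analysis gives the critical failure plane at α_cr = (β + φ')/2 = (77.6 + 14.7)/2 = 46.1°, and the critical height
H_c = (4c'/γ) · sinβ cosφ' / [1 − cos(β − φ')]
    = (4·43.1/19.4) · sin77.6°·cos14.7° / [1 − cos(62.9°)]
    = 8.887 · 0.9767·0.9673 / [1 − 0.4555]
    = 8.887 · 0.9447 / 0.5445
    = 15.42 m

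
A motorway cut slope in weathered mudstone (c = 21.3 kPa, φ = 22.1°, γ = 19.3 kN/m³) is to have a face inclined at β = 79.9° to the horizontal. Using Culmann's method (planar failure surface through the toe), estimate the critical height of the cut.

Culmann's analysis gives the critical failure plane at α_cr = (β + φ)/2 = (79.9 + 22.1)/2 = 51.0°, and the critical height
H_c = (4c/γ) · sinβ cosφ / [1 − cos(β − φ)]
    = (4·21.3/19.3) · sin79.9°·cos22.1° / [1 − cos(57.8°)]
    = 4.415 · 0.9845·0.9265 / [1 − 0.5329]
    = 4.415 · 0.9122 / 0.4671
    = 8.62 m

H_c = 8.62 m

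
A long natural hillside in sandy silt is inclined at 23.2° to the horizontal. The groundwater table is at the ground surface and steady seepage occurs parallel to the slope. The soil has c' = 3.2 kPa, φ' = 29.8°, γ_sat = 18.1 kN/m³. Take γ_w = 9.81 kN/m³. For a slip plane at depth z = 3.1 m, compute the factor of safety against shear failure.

FS = 0.77

With seepage parallel to the slope and the water table at the surface, the effective normal stress on the slip plane uses the buoyant unit weight γ' = γ_sat − γ_w while the driving shear stress uses γ_sat:
FS = [c' + γ' z cos²β tanφ'] / [γ_sat z sinβ cosβ]
γ' = 18.1 − 9.81 = 8.29 kN/m³
Numerator = 3.2 + 8.29·3.1·cos²23.2°·tan29.8° = 3.2 + 8.29·3.1·0.8448·0.5727 = 15.634 kPa
Denominator = 18.1·3.1·sin23.2°·cos23.2° = 18.1·3.1·0.3939·0.9191 = 20.317 kPa
FS = 15.634 / 20.317 = 0.770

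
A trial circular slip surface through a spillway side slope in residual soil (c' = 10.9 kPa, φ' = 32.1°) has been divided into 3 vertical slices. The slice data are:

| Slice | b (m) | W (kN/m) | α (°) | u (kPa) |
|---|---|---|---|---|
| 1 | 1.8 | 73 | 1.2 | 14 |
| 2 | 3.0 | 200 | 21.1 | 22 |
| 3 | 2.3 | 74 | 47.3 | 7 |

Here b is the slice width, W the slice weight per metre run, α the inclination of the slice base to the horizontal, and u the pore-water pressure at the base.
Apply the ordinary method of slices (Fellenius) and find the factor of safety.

Ordinary method of slices: FS = Σ[c'·Δl_i + (W_i cosα_i − u_i·Δl_i)·tanφ'] / Σ W_i sinα_i, with Δl_i = b_i / cosα_i.
Slice 1: Δl = 1.8/cos1.2° = 1.800 m; N'_1 = 73·cos1.2° − 14·1.800 = 47.8; c'Δl = 19.62; W sinα = 1.5
Slice 2: Δl = 3.0/cos21.1° = 3.216 m; N'_2 = 200·cos21.1° − 22·3.216 = 115.8; c'Δl = 35.05; W sinα = 72.0
Slice 3: Δl = 2.3/cos47.3° = 3.392 m; N'_3 = 74·cos47.3° − 7·3.392 = 26.4; c'Δl = 36.97; W sinα = 54.4
Σc'Δl = 91.6 kN/m; ΣN' = 190.1 kN/m; ΣW sinα = 127.9 kN/m
Resisting = 91.6 + 190.1·tan32.1° = 91.6 + 119.2 = 210.9 kN/m
FS = 210.9 / 127.9 = 1.649

FS = 1.65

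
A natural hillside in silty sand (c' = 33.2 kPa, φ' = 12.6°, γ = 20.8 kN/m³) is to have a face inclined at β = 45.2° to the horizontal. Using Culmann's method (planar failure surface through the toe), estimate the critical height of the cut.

H_c = 28.06 m

Culmann's analysis gives the critical failure plane at α_cr = (β + φ')/2 = (45.2 + 12.6)/2 = 28.9°, and the critical height
H_c = (4c'/γ) · sinβ cosφ' / [1 − cos(β − φ')]
    = (4·33.2/20.8) · sin45.2°·cos12.6° / [1 − cos(32.6°)]
    = 6.385 · 0.7096·0.9759 / [1 − 0.8425]
    = 6.385 · 0.6925 / 0.1575
    = 28.06 m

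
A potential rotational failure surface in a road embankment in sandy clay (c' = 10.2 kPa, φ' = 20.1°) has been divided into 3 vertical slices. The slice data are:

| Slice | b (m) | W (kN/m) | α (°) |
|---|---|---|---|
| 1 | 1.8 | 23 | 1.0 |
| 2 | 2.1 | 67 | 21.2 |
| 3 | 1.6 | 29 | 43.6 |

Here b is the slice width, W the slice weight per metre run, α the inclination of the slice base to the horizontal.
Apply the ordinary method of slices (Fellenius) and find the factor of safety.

FS = 2.30

Ordinary method of slices: FS = Σ[c'·Δl_i + (W_i cosα_i)·tanφ'] / Σ W_i sinα_i, with Δl_i = b_i / cosα_i.
Slice 1: Δl = 1.8/cos1.0° = 1.800 m; N'_1 = 23·cos1.0° = 23.0; c'Δl = 18.36; W sinα = 0.4
Slice 2: Δl = 2.1/cos21.2° = 2.252 m; N'_2 = 67·cos21.2° = 62.5; c'Δl = 22.97; W sinα = 24.2
Slice 3: Δl = 1.6/cos43.6° = 2.209 m; N'_3 = 29·cos43.6° = 21.0; c'Δl = 22.54; W sinα = 20.0
Σc'Δl = 63.9 kN/m; ΣN' = 106.5 kN/m; ΣW sinα = 44.6 kN/m
Resisting = 63.9 + 106.5·tan20.1° = 63.9 + 39.0 = 102.8 kN/m
FS = 102.8 / 44.6 = 2.304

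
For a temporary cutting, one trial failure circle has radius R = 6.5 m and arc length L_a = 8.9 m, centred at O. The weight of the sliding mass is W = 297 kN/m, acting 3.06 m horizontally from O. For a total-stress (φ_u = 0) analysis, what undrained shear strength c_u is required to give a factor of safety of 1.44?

FS = c_u·L_a·R / (W·d), so c_u = FS·W·d / (L_a·R).
c_u = 1.44·297·3.06 / (8.90·6.5) = 1308.7 / 57.85 = 22.62 kPa

c_u = 22.6 kPa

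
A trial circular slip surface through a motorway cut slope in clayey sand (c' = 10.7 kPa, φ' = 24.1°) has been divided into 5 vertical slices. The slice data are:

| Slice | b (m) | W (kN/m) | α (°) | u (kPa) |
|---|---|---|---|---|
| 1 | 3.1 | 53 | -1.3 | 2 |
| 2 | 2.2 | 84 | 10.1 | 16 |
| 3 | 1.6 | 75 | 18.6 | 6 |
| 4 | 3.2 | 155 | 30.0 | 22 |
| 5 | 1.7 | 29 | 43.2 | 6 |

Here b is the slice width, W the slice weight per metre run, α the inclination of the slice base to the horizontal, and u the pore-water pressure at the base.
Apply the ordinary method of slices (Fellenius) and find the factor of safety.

Ordinary method of slices: FS = Σ[c'·Δl_i + (W_i cosα_i − u_i·Δl_i)·tanφ'] / Σ W_i sinα_i, with Δl_i = b_i / cosα_i.
Slice 1: Δl = 3.1/cos(-1.3°) = 3.101 m; N'_1 = 53·cos(-1.3°) − 2·3.101 = 46.8; c'Δl = 33.18; W sinα = -1.2
Slice 2: Δl = 2.2/cos10.1° = 2.235 m; N'_2 = 84·cos10.1° − 16·2.235 = 46.9; c'Δl = 23.91; W sinα = 14.7
Slice 3: Δl = 1.6/cos18.6° = 1.688 m; N'_3 = 75·cos18.6° − 6·1.688 = 61.0; c'Δl = 18.06; W sinα = 23.9
Slice 4: Δl = 3.2/cos30.0° = 3.695 m; N'_4 = 155·cos30.0° − 22·3.695 = 52.9; c'Δl = 39.54; W sinα = 77.5
Slice 5: Δl = 1.7/cos43.2° = 2.332 m; N'_5 = 29·cos43.2° − 6·2.332 = 7.1; c'Δl = 24.95; W sinα = 19.9
Σc'Δl = 139.6 kN/m; ΣN' = 214.8 kN/m; ΣW sinα = 134.8 kN/m
Resisting = 139.6 + 214.8·tan24.1° = 139.6 + 96.1 = 235.7 kN/m
FS = 235.7 / 134.8 = 1.749

FS = 1.75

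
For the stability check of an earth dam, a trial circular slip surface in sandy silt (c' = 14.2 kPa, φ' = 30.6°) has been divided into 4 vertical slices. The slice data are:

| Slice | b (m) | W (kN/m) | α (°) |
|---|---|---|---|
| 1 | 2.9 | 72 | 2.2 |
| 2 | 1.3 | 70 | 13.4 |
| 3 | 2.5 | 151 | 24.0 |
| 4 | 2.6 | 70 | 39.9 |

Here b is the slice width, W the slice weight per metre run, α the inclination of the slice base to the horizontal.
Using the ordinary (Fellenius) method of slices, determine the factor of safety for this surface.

FS = 2.74

Ordinary method of slices: FS = Σ[c'·Δl_i + (W_i cosα_i)·tanφ'] / Σ W_i sinα_i, with Δl_i = b_i / cosα_i.
Slice 1: Δl = 2.9/cos2.2° = 2.902 m; N'_1 = 72·cos2.2° = 71.9; c'Δl = 41.21; W sinα = 2.8
Slice 2: Δl = 1.3/cos13.4° = 1.336 m; N'_2 = 70·cos13.4° = 68.1; c'Δl = 18.98; W sinα = 16.2
Slice 3: Δl = 2.5/cos24.0° = 2.737 m; N'_3 = 151·cos24.0° = 137.9; c'Δl = 38.86; W sinα = 61.4
Slice 4: Δl = 2.6/cos39.9° = 3.389 m; N'_4 = 70·cos39.9° = 53.7; c'Δl = 48.13; W sinα = 44.9
Σc'Δl = 147.2 kN/m; ΣN' = 331.7 kN/m; ΣW sinα = 125.3 kN/m
Resisting = 147.2 + 331.7·tan30.6° = 147.2 + 196.2 = 343.3 kN/m
FS = 343.3 / 125.3 = 2.740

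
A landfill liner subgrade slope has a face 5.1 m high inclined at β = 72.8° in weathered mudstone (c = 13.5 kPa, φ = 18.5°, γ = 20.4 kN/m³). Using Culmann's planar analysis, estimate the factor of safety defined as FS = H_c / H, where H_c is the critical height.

FS = 1.13

H_c = (4c/γ) · sinβ cosφ / [1 − cos(β − φ)]
    = (4·13.5/20.4) · sin72.8°·cos18.5° / [1 − cos54.3°]
    = 2.647 · 0.9059 / 0.4165 = 5.76 m
FS = H_c / H = 5.76 / 5.1 = 1.129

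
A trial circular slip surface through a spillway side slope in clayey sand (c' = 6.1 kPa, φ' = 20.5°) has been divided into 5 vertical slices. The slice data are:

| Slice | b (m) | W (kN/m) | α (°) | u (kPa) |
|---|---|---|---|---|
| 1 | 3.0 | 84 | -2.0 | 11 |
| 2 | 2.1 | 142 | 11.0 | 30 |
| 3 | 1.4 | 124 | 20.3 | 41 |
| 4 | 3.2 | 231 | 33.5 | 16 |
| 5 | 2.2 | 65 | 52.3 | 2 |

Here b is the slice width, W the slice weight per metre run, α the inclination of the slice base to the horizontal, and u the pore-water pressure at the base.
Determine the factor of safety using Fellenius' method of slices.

FS = 0.87

Ordinary method of slices: FS = Σ[c'·Δl_i + (W_i cosα_i − u_i·Δl_i)·tanφ'] / Σ W_i sinα_i, with Δl_i = b_i / cosα_i.
Slice 1: Δl = 3.0/cos(-2.0°) = 3.002 m; N'_1 = 84·cos(-2.0°) − 11·3.002 = 50.9; c'Δl = 18.31; W sinα = -2.9
Slice 2: Δl = 2.1/cos11.0° = 2.139 m; N'_2 = 142·cos11.0° − 30·2.139 = 75.2; c'Δl = 13.05; W sinα = 27.1
Slice 3: Δl = 1.4/cos20.3° = 1.493 m; N'_3 = 124·cos20.3° − 41·1.493 = 55.1; c'Δl = 9.11; W sinα = 43.0
Slice 4: Δl = 3.2/cos33.5° = 3.837 m; N'_4 = 231·cos33.5° − 16·3.837 = 131.2; c'Δl = 23.41; W sinα = 127.5
Slice 5: Δl = 2.2/cos52.3° = 3.598 m; N'_5 = 65·cos52.3° − 2·3.598 = 32.6; c'Δl = 21.95; W sinα = 51.4
Σc'Δl = 85.8 kN/m; ΣN' = 345.0 kN/m; ΣW sinα = 246.1 kN/m
Resisting = 85.8 + 345.0·tan20.5° = 85.8 + 129.0 = 214.8 kN/m
FS = 214.8 / 246.1 = 0.873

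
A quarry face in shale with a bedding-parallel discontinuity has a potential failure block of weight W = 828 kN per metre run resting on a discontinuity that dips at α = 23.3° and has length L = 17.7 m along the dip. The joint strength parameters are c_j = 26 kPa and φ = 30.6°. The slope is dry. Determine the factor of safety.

Resolving the block weight along and normal to the plane and applying the Mohr–Coulomb strength on the joint:
N' = W cosα = 828·cos23.3° = 760.5 kN/m
Driving force T = W sinα = 828·sin23.3° = 327.5 kN/m
Resisting force R = c_j·L + N'·tanφ = 26·17.7 + 760.5·tan30.6° = 460.2 + 449.7 = 909.9 kN/m
FS = R / T = 909.9 / 327.5 = 2.778

FS = 2.78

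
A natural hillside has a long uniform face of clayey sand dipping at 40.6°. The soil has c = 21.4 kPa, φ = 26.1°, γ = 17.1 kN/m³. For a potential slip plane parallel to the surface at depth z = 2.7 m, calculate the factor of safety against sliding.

For an infinite slope with a slip plane parallel to the surface (no pore pressure): FS = [c + γz cos²β tanφ] / [γz sinβ cosβ].
γz = 17.1·2.7 = 46.17 kN/m²
Numerator = 21.4 + 46.17·cos²40.6°·tan26.1° = 21.4 + 46.17·0.5765·0.4899 = 34.439 kPa
Denominator = 46.17·sin40.6°·cos40.6° = 46.17·0.6508·0.7593 = 22.813 kPa
FS = 34.439 / 22.813 = 1.510

FS = 1.51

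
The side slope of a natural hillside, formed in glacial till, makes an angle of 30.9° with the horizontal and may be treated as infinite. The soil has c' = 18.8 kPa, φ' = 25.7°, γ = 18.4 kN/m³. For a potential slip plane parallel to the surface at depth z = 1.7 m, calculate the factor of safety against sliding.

For an infinite slope with a slip plane parallel to the surface (no pore pressure): FS = [c' + γz cos²β tanφ'] / [γz sinβ cosβ].
γz = 18.4·1.7 = 31.28 kN/m²
Numerator = 18.8 + 31.28·cos²30.9°·tan25.7° = 18.8 + 31.28·0.7363·0.4813 = 29.884 kPa
Denominator = 31.28·sin30.9°·cos30.9° = 31.28·0.5135·0.8581 = 13.784 kPa
FS = 29.884 / 13.784 = 2.168

FS = 2.17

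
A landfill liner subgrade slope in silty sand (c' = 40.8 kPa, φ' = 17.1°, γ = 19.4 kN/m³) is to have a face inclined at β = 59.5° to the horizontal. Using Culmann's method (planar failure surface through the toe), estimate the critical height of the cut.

H_c = 26.49 m

Culmann's analysis gives the critical failure plane at α_cr = (β + φ')/2 = (59.5 + 17.1)/2 = 38.3°, and the critical height
H_c = (4c'/γ) · sinβ cosφ' / [1 − cos(β − φ')]
    = (4·40.8/19.4) · sin59.5°·cos17.1° / [1 − cos(42.4°)]
    = 8.412 · 0.8616·0.9558 / [1 − 0.7385]
    = 8.412 · 0.8235 / 0.2615
    = 26.49 m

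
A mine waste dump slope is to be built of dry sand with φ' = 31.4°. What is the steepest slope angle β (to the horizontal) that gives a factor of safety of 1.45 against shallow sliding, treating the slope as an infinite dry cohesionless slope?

β = 22.8°

For an infinite dry cohesionless slope FS = tanφ'/tanβ, so tanβ = tanφ' / FS.
tanβ = tan31.4° / 1.45 = 0.6104 / 1.45 = 0.4210
β = arctan(0.4210) = 22.83°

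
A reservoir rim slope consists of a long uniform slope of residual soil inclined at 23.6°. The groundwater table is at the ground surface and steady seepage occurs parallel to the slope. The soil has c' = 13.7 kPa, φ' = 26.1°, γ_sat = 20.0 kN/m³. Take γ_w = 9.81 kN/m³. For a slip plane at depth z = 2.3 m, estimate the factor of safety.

With seepage parallel to the slope and the water table at the surface, the effective normal stress on the slip plane uses the buoyant unit weight γ' = γ_sat − γ_w while the driving shear stress uses γ_sat:
FS = [c' + γ' z cos²β tanφ'] / [γ_sat z sinβ cosβ]
γ' = 20.0 − 9.81 = 10.19 kN/m³
Numerator = 13.7 + 10.19·2.3·cos²23.6°·tan26.1° = 13.7 + 10.19·2.3·0.8397·0.4899 = 23.341 kPa
Denominator = 20.0·2.3·sin23.6°·cos23.6° = 20.0·2.3·0.4003·0.9164 = 16.876 kPa
FS = 23.341 / 16.876 = 1.383

FS = 1.38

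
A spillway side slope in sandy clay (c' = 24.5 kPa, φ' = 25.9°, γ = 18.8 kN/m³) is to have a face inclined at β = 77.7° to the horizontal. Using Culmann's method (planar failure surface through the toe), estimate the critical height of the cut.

Culmann's analysis gives the critical failure plane at α_cr = (β + φ')/2 = (77.7 + 25.9)/2 = 51.8°, and the critical height
H_c = (4c'/γ) · sinβ cosφ' / [1 − cos(β − φ')]
    = (4·24.5/18.8) · sin77.7°·cos25.9° / [1 − cos(51.8°)]
    = 5.213 · 0.9770·0.8996 / [1 − 0.6184]
    = 5.213 · 0.8789 / 0.3816
    = 12.01 m

H_c = 12.01 m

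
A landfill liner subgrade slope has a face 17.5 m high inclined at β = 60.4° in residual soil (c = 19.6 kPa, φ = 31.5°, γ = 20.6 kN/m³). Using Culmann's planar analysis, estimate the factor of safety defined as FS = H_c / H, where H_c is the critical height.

FS = 1.29

H_c = (4c/γ) · sinβ cosφ / [1 − cos(β − φ)]
    = (4·19.6/20.6) · sin60.4°·cos31.5° / [1 − cos28.9°]
    = 3.806 · 0.7414 / 0.1245 = 22.66 m
FS = H_c / H = 22.66 / 17.5 = 1.295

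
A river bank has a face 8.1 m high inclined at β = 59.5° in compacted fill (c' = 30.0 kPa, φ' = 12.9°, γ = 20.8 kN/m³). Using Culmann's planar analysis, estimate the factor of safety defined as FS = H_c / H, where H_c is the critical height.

H_c = (4c'/γ) · sinβ cosφ' / [1 − cos(β − φ')]
    = (4·30.0/20.8) · sin59.5°·cos12.9° / [1 − cos46.6°]
    = 5.769 · 0.8399 / 0.3129 = 15.49 m
FS = H_c / H = 15.49 / 8.1 = 1.912

FS = 1.91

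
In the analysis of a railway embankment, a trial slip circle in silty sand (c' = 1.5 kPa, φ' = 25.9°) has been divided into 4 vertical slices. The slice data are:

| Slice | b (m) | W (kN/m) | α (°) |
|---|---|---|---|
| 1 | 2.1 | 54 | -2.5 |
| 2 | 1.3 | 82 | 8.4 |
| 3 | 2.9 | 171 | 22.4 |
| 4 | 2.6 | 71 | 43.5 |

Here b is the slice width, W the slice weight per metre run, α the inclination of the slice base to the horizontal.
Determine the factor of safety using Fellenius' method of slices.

FS = 1.48

Ordinary method of slices: FS = Σ[c'·Δl_i + (W_i cosα_i)·tanφ'] / Σ W_i sinα_i, with Δl_i = b_i / cosα_i.
Slice 1: Δl = 2.1/cos(-2.5°) = 2.102 m; N'_1 = 54·cos(-2.5°) = 53.9; c'Δl = 3.15; W sinα = -2.4
Slice 2: Δl = 1.3/cos8.4° = 1.314 m; N'_2 = 82·cos8.4° = 81.1; c'Δl = 1.97; W sinα = 12.0
Slice 3: Δl = 2.9/cos22.4° = 3.137 m; N'_3 = 171·cos22.4° = 158.1; c'Δl = 4.71; W sinα = 65.2
Slice 4: Δl = 2.6/cos43.5° = 3.584 m; N'_4 = 71·cos43.5° = 51.5; c'Δl = 5.38; W sinα = 48.9
Σc'Δl = 15.2 kN/m; ΣN' = 344.7 kN/m; ΣW sinα = 123.7 kN/m
Resisting = 15.2 + 344.7·tan25.9° = 15.2 + 167.4 = 182.6 kN/m
FS = 182.6 / 123.7 = 1.476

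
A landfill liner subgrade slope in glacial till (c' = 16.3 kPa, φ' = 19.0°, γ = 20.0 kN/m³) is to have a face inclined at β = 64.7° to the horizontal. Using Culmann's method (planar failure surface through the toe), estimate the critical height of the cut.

Culmann's analysis gives the critical failure plane at α_cr = (β + φ')/2 = (64.7 + 19.0)/2 = 41.9°, and the critical height
H_c = (4c'/γ) · sinβ cosφ' / [1 − cos(β − φ')]
    = (4·16.3/20.0) · sin64.7°·cos19.0° / [1 − cos(45.7°)]
    = 3.260 · 0.9041·0.9455 / [1 − 0.6984]
    = 3.260 · 0.8548 / 0.3016
    = 9.24 m

H_c = 9.24 m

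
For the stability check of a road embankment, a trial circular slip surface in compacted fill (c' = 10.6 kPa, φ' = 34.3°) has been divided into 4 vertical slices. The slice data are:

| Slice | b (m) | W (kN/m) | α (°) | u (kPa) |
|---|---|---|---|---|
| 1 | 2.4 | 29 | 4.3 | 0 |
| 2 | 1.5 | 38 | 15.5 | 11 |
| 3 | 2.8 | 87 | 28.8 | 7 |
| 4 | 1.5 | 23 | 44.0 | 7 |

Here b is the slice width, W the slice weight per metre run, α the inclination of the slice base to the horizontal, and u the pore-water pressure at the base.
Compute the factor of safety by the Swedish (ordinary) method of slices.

FS = 2.41

Ordinary method of slices: FS = Σ[c'·Δl_i + (W_i cosα_i − u_i·Δl_i)·tanφ'] / Σ W_i sinα_i, with Δl_i = b_i / cosα_i.
Slice 1: Δl = 2.4/cos4.3° = 2.407 m; N'_1 = 29·cos4.3° − 0·2.407 = 28.9; c'Δl = 25.51; W sinα = 2.2
Slice 2: Δl = 1.5/cos15.5° = 1.557 m; N'_2 = 38·cos15.5° − 11·1.557 = 19.5; c'Δl = 16.50; W sinα = 10.2
Slice 3: Δl = 2.8/cos28.8° = 3.195 m; N'_3 = 87·cos28.8° − 7·3.195 = 53.9; c'Δl = 33.87; W sinα = 41.9
Slice 4: Δl = 1.5/cos44.0° = 2.085 m; N'_4 = 23·cos44.0° − 7·2.085 = 1.9; c'Δl = 22.10; W sinα = 16.0
Σc'Δl = 98.0 kN/m; ΣN' = 104.2 kN/m; ΣW sinα = 70.2 kN/m
Resisting = 98.0 + 104.2·tan34.3° = 98.0 + 71.1 = 169.1 kN/m
FS = 169.1 / 70.2 = 2.408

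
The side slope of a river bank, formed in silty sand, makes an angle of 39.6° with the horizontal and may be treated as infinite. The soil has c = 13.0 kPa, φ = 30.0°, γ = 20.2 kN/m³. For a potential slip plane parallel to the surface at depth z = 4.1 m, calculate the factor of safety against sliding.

FS = 1.02

For an infinite slope with a slip plane parallel to the surface (no pore pressure): FS = [c + γz cos²β tanφ] / [γz sinβ cosβ].
γz = 20.2·4.1 = 82.82 kN/m²
Numerator = 13.0 + 82.82·cos²39.6°·tan30.0° = 13.0 + 82.82·0.5937·0.5774 = 41.388 kPa
Denominator = 82.82·sin39.6°·cos39.6° = 82.82·0.6374·0.7705 = 40.677 kPa
FS = 41.388 / 40.677 = 1.017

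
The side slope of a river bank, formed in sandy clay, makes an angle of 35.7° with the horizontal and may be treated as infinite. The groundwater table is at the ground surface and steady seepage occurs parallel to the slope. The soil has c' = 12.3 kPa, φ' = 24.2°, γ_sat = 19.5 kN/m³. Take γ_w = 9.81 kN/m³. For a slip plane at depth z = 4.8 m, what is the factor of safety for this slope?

FS = 0.59

With seepage parallel to the slope and the water table at the surface, the effective normal stress on the slip plane uses the buoyant unit weight γ' = γ_sat − γ_w while the driving shear stress uses γ_sat:
FS = [c' + γ' z cos²β tanφ'] / [γ_sat z sinβ cosβ]
γ' = 19.5 − 9.81 = 9.69 kN/m³
Numerator = 12.3 + 9.69·4.8·cos²35.7°·tan24.2° = 12.3 + 9.69·4.8·0.6595·0.4494 = 26.085 kPa
Denominator = 19.5·4.8·sin35.7°·cos35.7° = 19.5·4.8·0.5835·0.8121 = 44.356 kPa
FS = 26.085 / 44.356 = 0.588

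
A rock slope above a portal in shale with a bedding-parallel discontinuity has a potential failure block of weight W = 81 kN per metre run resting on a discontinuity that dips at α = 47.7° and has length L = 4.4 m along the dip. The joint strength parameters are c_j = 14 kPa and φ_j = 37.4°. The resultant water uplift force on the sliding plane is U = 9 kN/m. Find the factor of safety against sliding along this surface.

Resolving the block weight along and normal to the plane and applying the Mohr–Coulomb strength on the joint:
N' = W cosα − U = 81·cos47.7° − 9 = 45.5 kN/m
Driving force T = W sinα = 81·sin47.7° = 59.9 kN/m
Resisting force R = c_j·L + N'·tanφ_j = 14·4.4 + 45.5·tan37.4° = 61.6 + 34.8 = 96.4 kN/m
FS = R / T = 96.4 / 59.9 = 1.609

FS = 1.61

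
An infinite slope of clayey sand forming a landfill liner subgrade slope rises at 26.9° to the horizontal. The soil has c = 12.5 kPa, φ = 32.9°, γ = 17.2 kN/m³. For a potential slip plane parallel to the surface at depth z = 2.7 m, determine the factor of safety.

For an infinite slope with a slip plane parallel to the surface (no pore pressure): FS = [c + γz cos²β tanφ] / [γz sinβ cosβ].
γz = 17.2·2.7 = 46.44 kN/m²
Numerator = 12.5 + 46.44·cos²26.9°·tan32.9° = 12.5 + 46.44·0.7953·0.6469 = 36.394 kPa
Denominator = 46.44·sin26.9°·cos26.9° = 46.44·0.4524·0.8918 = 18.738 kPa
FS = 36.394 / 18.738 = 1.942

FS = 1.94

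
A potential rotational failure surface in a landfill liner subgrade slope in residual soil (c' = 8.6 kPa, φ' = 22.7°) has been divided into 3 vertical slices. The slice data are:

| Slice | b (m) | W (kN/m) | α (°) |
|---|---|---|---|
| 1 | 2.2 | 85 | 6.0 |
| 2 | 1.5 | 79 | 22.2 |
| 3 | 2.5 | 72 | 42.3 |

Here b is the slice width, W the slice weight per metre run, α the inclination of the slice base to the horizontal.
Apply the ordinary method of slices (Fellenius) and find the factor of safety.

FS = 1.72

Ordinary method of slices: FS = Σ[c'·Δl_i + (W_i cosα_i)·tanφ'] / Σ W_i sinα_i, with Δl_i = b_i / cosα_i.
Slice 1: Δl = 2.2/cos6.0° = 2.212 m; N'_1 = 85·cos6.0° = 84.5; c'Δl = 19.02; W sinα = 8.9
Slice 2: Δl = 1.5/cos22.2° = 1.620 m; N'_2 = 79·cos22.2° = 73.1; c'Δl = 13.93; W sinα = 29.8
Slice 3: Δl = 2.5/cos42.3° = 3.380 m; N'_3 = 72·cos42.3° = 53.3; c'Δl = 29.07; W sinα = 48.5
Σc'Δl = 62.0 kN/m; ΣN' = 210.9 kN/m; ΣW sinα = 87.2 kN/m
Resisting = 62.0 + 210.9·tan22.7° = 62.0 + 88.2 = 150.3 kN/m
FS = 150.3 / 87.2 = 1.723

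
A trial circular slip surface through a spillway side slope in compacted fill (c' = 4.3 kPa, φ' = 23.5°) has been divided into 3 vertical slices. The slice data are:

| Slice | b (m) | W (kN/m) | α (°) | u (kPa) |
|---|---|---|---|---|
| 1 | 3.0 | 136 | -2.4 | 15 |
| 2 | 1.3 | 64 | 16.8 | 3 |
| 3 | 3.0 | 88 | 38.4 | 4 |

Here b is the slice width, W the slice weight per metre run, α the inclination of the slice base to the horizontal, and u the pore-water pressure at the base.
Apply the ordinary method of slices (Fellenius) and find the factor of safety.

Ordinary method of slices: FS = Σ[c'·Δl_i + (W_i cosα_i − u_i·Δl_i)·tanφ'] / Σ W_i sinα_i, with Δl_i = b_i / cosα_i.
Slice 1: Δl = 3.0/cos(-2.4°) = 3.003 m; N'_1 = 136·cos(-2.4°) − 15·3.003 = 90.8; c'Δl = 12.91; W sinα = -5.7
Slice 2: Δl = 1.3/cos16.8° = 1.358 m; N'_2 = 64·cos16.8° − 3·1.358 = 57.2; c'Δl = 5.84; W sinα = 18.5
Slice 3: Δl = 3.0/cos38.4° = 3.828 m; N'_3 = 88·cos38.4° − 4·3.828 = 53.7; c'Δl = 16.46; W sinα = 54.7
Σc'Δl = 35.2 kN/m; ΣN' = 201.7 kN/m; ΣW sinα = 67.5 kN/m
Resisting = 35.2 + 201.7·tan23.5° = 35.2 + 87.7 = 122.9 kN/m
FS = 122.9 / 67.5 = 1.822

FS = 1.82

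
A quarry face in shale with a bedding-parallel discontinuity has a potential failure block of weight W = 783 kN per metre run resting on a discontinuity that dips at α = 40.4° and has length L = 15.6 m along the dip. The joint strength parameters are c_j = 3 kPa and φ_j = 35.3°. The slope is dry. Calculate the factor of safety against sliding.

Resolving the block weight along and normal to the plane and applying the Mohr–Coulomb strength on the joint:
N' = W cosα = 783·cos40.4° = 596.3 kN/m
Driving force T = W sinα = 783·sin40.4° = 507.5 kN/m
Resisting force R = c_j·L + N'·tanφ_j = 3·15.6 + 596.3·tan35.3° = 46.8 + 422.2 = 469.0 kN/m
FS = R / T = 469.0 / 507.5 = 0.924

FS = 0.92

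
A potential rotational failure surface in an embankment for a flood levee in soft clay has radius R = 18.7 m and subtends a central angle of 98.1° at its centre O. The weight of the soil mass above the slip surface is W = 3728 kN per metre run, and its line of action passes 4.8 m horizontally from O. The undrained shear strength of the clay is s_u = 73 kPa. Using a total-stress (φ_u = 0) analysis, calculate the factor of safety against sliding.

FS = 2.44

Taking moments about the centre O, the resisting moment is provided by the undrained shear strength acting along the arc:
Arc length L_a = R·θ = 18.7·(98.1°·π/180) = 18.7·1.7122 = 32.02 m
M_R = s_u·L_a·R = 73·32.02·18.7 = 43707.1 kN·m/m
M_D = W·d = 3728·4.8 = 17894.4 kN·m/m
FS = M_R / M_D = 43707.1 / 17894.4 = 2.443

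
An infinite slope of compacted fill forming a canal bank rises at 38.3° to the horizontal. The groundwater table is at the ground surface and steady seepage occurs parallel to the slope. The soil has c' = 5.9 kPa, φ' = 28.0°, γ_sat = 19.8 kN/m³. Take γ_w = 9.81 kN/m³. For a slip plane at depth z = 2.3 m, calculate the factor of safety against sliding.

With seepage parallel to the slope and the water table at the surface, the effective normal stress on the slip plane uses the buoyant unit weight γ' = γ_sat − γ_w while the driving shear stress uses γ_sat:
FS = [c' + γ' z cos²β tanφ'] / [γ_sat z sinβ cosβ]
γ' = 19.8 − 9.81 = 9.99 kN/m³
Numerator = 5.9 + 9.99·2.3·cos²38.3°·tan28.0° = 5.9 + 9.99·2.3·0.6159·0.5317 = 13.424 kPa
Denominator = 19.8·2.3·sin38.3°·cos38.3° = 19.8·2.3·0.6198·0.7848 = 22.150 kPa
FS = 13.424 / 22.150 = 0.606

FS = 0.61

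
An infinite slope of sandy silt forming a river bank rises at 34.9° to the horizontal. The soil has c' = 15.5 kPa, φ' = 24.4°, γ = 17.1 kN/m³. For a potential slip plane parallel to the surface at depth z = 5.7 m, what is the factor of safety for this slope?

FS = 0.99

For an infinite slope with a slip plane parallel to the surface (no pore pressure): FS = [c' + γz cos²β tanφ'] / [γz sinβ cosβ].
γz = 17.1·5.7 = 97.47 kN/m²
Numerator = 15.5 + 97.47·cos²34.9°·tan24.4° = 15.5 + 97.47·0.6726·0.4536 = 45.241 kPa
Denominator = 97.47·sin34.9°·cos34.9° = 97.47·0.5721·0.8202 = 45.737 kPa
FS = 45.241 / 45.737 = 0.989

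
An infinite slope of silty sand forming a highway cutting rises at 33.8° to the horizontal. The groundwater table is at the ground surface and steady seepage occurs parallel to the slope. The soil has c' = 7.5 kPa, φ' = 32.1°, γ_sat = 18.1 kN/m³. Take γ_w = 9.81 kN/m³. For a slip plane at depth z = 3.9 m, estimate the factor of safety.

With seepage parallel to the slope and the water table at the surface, the effective normal stress on the slip plane uses the buoyant unit weight γ' = γ_sat − γ_w while the driving shear stress uses γ_sat:
FS = [c' + γ' z cos²β tanφ'] / [γ_sat z sinβ cosβ]
γ' = 18.1 − 9.81 = 8.29 kN/m³
Numerator = 7.5 + 8.29·3.9·cos²33.8°·tan32.1° = 7.5 + 8.29·3.9·0.6905·0.6273 = 21.505 kPa
Denominator = 18.1·3.9·sin33.8°·cos33.8° = 18.1·3.9·0.5563·0.8310 = 32.632 kPa
FS = 21.505 / 32.632 = 0.659

FS = 0.66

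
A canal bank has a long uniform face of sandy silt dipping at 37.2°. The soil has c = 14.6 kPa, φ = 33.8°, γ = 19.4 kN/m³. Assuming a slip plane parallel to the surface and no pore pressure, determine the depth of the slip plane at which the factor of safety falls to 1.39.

Setting FS = 1.39 in FS = [c + γz cos²β tanφ] / [γz sinβ cosβ] and solving for z:
z = c / [γ cosβ (FS·sinβ − cosβ·tanφ)]
  = 14.6 / [19.4·cos37.2°·(1.39·sin37.2° − cos37.2°·tan33.8°)]
  = 14.6 / [19.4·0.7965·(1.39·0.6046 − 0.7965·0.6694)]
  = 14.6 / 4.7465 = 3.076 m

z = 3.08 m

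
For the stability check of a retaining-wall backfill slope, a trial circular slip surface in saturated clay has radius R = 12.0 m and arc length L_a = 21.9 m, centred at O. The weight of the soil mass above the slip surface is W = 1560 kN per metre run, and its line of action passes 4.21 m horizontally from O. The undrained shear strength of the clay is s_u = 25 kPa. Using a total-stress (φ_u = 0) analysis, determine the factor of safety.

Taking moments about the centre O, the resisting moment is provided by the undrained shear strength acting along the arc:
M_R = s_u·L_a·R = 25·21.90·12.0 = 6570.0 kN·m/m
M_D = W·d = 1560·4.21 = 6567.6 kN·m/m
FS = M_R / M_D = 6570.0 / 6567.6 = 1.000

FS = 1.00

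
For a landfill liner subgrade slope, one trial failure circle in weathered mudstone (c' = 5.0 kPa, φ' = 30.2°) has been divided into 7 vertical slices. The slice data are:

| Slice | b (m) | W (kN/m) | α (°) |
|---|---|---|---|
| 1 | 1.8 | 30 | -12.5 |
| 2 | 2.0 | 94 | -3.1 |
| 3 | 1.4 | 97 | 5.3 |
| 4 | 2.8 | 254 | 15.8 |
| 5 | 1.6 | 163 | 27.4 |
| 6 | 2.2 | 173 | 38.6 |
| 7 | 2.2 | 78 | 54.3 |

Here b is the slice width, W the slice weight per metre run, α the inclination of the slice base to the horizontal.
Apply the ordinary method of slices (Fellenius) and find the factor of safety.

Ordinary method of slices: FS = Σ[c'·Δl_i + (W_i cosα_i)·tanφ'] / Σ W_i sinα_i, with Δl_i = b_i / cosα_i.
Slice 1: Δl = 1.8/cos(-12.5°) = 1.844 m; N'_1 = 30·cos(-12.5°) = 29.3; c'Δl = 9.22; W sinα = -6.5
Slice 2: Δl = 2.0/cos(-3.1°) = 2.003 m; N'_2 = 94·cos(-3.1°) = 93.9; c'Δl = 10.01; W sinα = -5.1
Slice 3: Δl = 1.4/cos5.3° = 1.406 m; N'_3 = 97·cos5.3° = 96.6; c'Δl = 7.03; W sinα = 9.0
Slice 4: Δl = 2.8/cos15.8° = 2.910 m; N'_4 = 254·cos15.8° = 244.4; c'Δl = 14.55; W sinα = 69.2
Slice 5: Δl = 1.6/cos27.4° = 1.802 m; N'_5 = 163·cos27.4° = 144.7; c'Δl = 9.01; W sinα = 75.0
Slice 6: Δl = 2.2/cos38.6° = 2.815 m; N'_6 = 173·cos38.6° = 135.2; c'Δl = 14.08; W sinα = 107.9
Slice 7: Δl = 2.2/cos54.3° = 3.770 m; N'_7 = 78·cos54.3° = 45.5; c'Δl = 18.85; W sinα = 63.3
Σc'Δl = 82.7 kN/m; ΣN' = 789.6 kN/m; ΣW sinα = 312.8 kN/m
Resisting = 82.7 + 789.6·tan30.2° = 82.7 + 459.5 = 542.3 kN/m
FS = 542.3 / 312.8 = 1.734

FS = 1.73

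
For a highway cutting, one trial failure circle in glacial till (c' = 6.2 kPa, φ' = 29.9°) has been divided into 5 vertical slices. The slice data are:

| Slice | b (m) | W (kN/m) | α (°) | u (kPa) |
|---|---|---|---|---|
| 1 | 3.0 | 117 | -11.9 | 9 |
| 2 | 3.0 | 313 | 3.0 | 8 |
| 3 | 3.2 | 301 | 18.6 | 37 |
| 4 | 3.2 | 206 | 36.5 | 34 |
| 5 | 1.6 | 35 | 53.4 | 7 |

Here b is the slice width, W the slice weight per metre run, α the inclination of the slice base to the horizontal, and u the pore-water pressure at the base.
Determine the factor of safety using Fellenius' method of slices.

FS = 1.79

Ordinary method of slices: FS = Σ[c'·Δl_i + (W_i cosα_i − u_i·Δl_i)·tanφ'] / Σ W_i sinα_i, with Δl_i = b_i / cosα_i.
Slice 1: Δl = 3.0/cos(-11.9°) = 3.066 m; N'_1 = 117·cos(-11.9°) − 9·3.066 = 86.9; c'Δl = 19.01; W sinα = -24.1
Slice 2: Δl = 3.0/cos3.0° = 3.004 m; N'_2 = 313·cos3.0° − 8·3.004 = 288.5; c'Δl = 18.63; W sinα = 16.4
Slice 3: Δl = 3.2/cos18.6° = 3.376 m; N'_3 = 301·cos18.6° − 37·3.376 = 160.4; c'Δl = 20.93; W sinα = 96.0
Slice 4: Δl = 3.2/cos36.5° = 3.981 m; N'_4 = 206·cos36.5° − 34·3.981 = 30.2; c'Δl = 24.68; W sinα = 122.5
Slice 5: Δl = 1.6/cos53.4° = 2.684 m; N'_5 = 35·cos53.4° − 7·2.684 = 2.1; c'Δl = 16.64; W sinα = 28.1
Σc'Δl = 99.9 kN/m; ΣN' = 568.1 kN/m; ΣW sinα = 238.9 kN/m
Resisting = 99.9 + 568.1·tan29.9° = 99.9 + 326.7 = 426.6 kN/m
FS = 426.6 / 238.9 = 1.786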